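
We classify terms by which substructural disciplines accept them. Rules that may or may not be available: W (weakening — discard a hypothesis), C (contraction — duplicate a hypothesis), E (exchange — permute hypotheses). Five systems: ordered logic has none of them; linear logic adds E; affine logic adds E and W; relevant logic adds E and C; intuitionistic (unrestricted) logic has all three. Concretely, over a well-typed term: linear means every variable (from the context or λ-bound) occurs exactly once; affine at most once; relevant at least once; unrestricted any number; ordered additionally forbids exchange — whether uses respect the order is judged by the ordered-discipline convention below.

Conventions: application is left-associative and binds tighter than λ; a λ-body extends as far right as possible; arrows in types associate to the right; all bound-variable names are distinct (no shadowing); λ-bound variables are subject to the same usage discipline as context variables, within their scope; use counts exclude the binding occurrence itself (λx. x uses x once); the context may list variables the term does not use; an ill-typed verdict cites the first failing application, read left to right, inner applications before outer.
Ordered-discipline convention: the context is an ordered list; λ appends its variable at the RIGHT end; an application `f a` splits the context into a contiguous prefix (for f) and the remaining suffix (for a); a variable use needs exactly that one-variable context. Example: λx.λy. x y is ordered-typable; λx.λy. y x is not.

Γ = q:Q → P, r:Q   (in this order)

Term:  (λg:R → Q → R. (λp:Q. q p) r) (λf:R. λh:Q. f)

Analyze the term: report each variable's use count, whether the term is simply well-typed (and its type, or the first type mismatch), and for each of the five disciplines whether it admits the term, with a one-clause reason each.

usage: q=1, r=1, g [bound]=0, p [bound]=1, f [bound]=1, h [bound]=0
use order (left to right): q, p, r, f
typing: well-typed at P
ordered: ✗ — g, h never used (weakening)
linear: ✗ — g, h never used (weakening)
affine: ✓ — no duplicate uses among q, r, g, p, f, h
relevant: ✗ — g, h never used (weakening)
unrestricted: ✓ — typability at P is all that's needed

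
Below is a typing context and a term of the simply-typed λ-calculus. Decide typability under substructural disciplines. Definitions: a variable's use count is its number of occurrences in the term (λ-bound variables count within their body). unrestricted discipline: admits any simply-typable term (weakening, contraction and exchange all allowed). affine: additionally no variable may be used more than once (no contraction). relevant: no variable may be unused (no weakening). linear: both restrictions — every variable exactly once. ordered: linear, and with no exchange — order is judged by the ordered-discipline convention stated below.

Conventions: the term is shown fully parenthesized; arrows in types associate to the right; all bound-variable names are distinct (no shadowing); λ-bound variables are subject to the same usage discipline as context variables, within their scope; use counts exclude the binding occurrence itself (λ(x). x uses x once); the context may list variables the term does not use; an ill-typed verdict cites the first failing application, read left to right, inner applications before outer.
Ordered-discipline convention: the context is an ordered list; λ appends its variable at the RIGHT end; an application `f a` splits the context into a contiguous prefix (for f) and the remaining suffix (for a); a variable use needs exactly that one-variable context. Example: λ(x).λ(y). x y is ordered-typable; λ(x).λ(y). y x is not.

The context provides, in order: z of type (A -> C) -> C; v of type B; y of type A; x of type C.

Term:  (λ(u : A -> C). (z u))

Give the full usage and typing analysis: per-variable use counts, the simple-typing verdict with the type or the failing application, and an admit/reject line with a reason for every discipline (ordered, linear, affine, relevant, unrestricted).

use counts: z: 1; v: 0; y: 0; x: 0; u (λ-bound): 1
use order (left to right): z, u
typing: the term checks, with type (A -> C) -> C
ordered: ✗, unused: v, y, x — weakening required
linear: ✗, unused: v, y, x — weakening required
affine: ✓, none of z, v, y, x, u used more than once
relevant: ✗, unused: v, y, x — weakening required
unrestricted: ✓, well-typed at (A -> C) -> C; no restrictions here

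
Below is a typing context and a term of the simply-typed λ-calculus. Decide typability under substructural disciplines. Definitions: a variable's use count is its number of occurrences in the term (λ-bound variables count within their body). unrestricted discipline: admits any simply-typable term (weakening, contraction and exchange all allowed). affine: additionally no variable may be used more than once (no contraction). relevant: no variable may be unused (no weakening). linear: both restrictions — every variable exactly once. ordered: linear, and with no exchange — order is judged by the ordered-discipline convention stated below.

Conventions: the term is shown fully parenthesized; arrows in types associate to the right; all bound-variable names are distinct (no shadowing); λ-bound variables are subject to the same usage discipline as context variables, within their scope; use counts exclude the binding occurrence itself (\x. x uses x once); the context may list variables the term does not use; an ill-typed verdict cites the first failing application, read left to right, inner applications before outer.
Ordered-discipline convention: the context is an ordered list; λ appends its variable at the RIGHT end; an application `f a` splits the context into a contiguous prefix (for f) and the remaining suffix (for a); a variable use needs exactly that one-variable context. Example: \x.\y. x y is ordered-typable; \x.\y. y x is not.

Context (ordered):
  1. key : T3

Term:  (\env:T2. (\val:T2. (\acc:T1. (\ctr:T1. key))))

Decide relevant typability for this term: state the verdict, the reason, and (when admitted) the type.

no — env, val, acc, ctr left unused
variable uses: key ×1; env (bound) ×0; val (bound) ×0; acc (bound) ×0; ctr (bound) ×0
use order (left to right): key
typing: the term checks, with type T2 -> T2 -> T1 -> T1 -> T3
across the five disciplines: ordered ✗; linear ✗; affine ✓; relevant ✗; unrestricted ✓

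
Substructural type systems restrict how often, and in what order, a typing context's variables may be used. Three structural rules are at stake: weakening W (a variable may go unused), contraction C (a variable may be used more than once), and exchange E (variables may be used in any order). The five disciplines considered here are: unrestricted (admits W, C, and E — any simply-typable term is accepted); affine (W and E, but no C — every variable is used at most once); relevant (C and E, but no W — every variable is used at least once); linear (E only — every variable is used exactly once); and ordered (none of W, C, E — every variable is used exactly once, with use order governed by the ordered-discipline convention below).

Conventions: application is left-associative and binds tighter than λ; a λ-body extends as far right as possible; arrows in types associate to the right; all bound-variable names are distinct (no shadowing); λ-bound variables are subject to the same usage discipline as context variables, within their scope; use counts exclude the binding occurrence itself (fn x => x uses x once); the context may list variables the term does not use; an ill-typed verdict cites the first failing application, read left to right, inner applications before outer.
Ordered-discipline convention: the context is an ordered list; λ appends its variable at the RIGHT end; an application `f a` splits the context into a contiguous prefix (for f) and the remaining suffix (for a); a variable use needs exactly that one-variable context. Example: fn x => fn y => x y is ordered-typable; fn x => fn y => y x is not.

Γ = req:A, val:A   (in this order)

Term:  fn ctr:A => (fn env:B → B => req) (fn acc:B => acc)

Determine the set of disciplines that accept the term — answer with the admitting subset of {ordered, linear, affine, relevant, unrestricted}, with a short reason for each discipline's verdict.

admitted by: affine, unrestricted
use counts: req: 1×; val: 0×; ctr (λ-bound): 0×; env (λ-bound): 0×; acc (λ-bound): 1×
order of uses: req, acc
typing: the term checks, with type A → A
ordered: ✗ — val, ctr, env never used (weakening)
linear: ✗ — val, ctr, env never used (weakening)
affine: ✓ — req, val, ctr, env, acc: no repeats, contraction unneeded
relevant: ✗ — val, ctr, env never used (weakening)
unrestricted: ✓ — well-typed at A → A; no restrictions here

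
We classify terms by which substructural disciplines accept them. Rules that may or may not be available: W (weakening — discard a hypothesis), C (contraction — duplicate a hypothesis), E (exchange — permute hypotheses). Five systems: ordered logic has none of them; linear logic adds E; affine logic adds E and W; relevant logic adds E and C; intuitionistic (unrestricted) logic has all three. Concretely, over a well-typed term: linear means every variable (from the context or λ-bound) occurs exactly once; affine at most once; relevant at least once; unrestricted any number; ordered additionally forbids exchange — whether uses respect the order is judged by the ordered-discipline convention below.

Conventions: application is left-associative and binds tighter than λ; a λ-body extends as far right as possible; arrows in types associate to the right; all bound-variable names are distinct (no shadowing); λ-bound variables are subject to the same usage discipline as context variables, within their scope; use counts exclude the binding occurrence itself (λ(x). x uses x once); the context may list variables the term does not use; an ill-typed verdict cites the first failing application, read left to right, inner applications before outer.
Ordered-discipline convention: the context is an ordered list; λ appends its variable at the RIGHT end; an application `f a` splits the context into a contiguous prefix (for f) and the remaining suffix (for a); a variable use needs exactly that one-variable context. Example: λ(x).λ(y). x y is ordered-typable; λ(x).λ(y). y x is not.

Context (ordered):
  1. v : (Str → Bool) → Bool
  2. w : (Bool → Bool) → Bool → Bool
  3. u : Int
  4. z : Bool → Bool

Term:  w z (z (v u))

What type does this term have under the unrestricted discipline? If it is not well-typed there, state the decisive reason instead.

not well-typed under unrestricted — a type mismatch blocks all five
use counts: v: 1, w: 1, u: 1, z: 2
use order (left to right): w, z, z, v, u
typing: ill-typed: argument of type Int where Str → Bool is required
summary: ordered ✗ | linear ✗ | affine ✗ | relevant ✗ | unrestricted ✗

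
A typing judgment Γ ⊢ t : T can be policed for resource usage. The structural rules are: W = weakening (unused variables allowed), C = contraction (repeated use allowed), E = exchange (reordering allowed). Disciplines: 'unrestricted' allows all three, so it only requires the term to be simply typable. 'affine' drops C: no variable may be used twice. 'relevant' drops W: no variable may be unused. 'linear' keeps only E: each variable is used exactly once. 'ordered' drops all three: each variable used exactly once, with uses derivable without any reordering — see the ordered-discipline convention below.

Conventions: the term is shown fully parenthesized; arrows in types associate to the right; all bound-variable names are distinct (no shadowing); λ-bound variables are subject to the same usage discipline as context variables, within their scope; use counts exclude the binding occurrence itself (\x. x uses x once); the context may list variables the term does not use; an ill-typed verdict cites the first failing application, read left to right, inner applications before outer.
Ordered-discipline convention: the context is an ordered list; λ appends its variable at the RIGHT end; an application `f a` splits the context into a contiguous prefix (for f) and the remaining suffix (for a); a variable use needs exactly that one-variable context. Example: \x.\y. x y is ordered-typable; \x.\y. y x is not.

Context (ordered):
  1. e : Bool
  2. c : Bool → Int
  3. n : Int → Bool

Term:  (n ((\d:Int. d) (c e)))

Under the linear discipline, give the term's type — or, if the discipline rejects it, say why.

term : Bool
variable uses: e ×1; c ×1; n ×1; d [bound] ×1
left-to-right use order: n, d, c, e
typing: well-typed at Bool
per-discipline verdicts: ordered ✗, linear ✓, affine ✓, relevant ✓, unrestricted ✓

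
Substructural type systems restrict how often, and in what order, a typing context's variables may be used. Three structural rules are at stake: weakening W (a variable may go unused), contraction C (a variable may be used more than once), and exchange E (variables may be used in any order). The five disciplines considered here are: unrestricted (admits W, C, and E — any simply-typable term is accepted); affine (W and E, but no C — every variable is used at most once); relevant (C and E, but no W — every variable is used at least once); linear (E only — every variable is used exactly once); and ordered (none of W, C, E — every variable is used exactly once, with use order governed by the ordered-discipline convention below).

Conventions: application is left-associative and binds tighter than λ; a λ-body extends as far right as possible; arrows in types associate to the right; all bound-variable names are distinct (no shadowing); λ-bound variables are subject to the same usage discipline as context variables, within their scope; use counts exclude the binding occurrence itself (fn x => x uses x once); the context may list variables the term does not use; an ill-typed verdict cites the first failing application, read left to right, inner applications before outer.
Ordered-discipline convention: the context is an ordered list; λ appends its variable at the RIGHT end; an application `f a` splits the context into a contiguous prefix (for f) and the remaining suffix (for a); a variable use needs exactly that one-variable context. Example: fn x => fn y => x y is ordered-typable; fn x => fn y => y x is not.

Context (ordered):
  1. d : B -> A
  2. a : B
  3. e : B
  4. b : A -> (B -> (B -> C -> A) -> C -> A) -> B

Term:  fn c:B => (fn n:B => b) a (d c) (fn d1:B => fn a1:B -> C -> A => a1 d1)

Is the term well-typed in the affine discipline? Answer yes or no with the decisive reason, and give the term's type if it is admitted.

yes — none of d, a, e, b, c, n, d1, a1 used more than once; term : B -> B
usage: d: 1, a: 1, e: 0, b: 1, c [bound]: 1, n [bound]: 0, d1 [bound]: 1, a1 [bound]: 1
uses in reading order: b, a, d, c, a1, d1
typing: well-typed at B -> B
summary: ordered ✗ | linear ✗ | affine ✓ | relevant ✗ | unrestricted ✓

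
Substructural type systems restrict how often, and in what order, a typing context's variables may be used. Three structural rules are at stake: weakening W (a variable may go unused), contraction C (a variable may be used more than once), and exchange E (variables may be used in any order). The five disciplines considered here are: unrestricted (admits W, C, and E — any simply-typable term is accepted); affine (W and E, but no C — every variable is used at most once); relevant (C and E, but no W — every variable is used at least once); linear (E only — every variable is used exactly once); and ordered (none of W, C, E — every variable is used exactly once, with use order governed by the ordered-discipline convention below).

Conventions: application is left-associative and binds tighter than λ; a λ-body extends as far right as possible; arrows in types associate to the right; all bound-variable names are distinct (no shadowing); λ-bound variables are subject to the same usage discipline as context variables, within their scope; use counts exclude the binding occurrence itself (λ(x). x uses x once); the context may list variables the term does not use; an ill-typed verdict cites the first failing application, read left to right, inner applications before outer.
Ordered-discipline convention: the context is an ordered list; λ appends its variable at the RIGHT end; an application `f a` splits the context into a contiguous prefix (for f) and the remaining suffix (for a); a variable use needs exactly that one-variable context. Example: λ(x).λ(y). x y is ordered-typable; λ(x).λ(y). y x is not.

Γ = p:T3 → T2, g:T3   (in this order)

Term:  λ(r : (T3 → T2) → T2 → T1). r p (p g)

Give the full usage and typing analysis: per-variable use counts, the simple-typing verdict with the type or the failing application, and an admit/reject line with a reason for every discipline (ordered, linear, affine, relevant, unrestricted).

variable uses: p ×2; g ×1; r (bound) ×1
order of uses: r, p, p, g
typing: well-typed at ((T3 → T2) → T2 → T1) → T1
ordered ✗ (needs contraction — p ×2)
linear ✗ (needs contraction — p ×2)
affine ✗ (needs contraction — p ×2)
relevant ✓ (none of p, g, r goes unused)
unrestricted ✓ (simply typable at ((T3 → T2) → T2 → T1) → T1; W, C, E all held)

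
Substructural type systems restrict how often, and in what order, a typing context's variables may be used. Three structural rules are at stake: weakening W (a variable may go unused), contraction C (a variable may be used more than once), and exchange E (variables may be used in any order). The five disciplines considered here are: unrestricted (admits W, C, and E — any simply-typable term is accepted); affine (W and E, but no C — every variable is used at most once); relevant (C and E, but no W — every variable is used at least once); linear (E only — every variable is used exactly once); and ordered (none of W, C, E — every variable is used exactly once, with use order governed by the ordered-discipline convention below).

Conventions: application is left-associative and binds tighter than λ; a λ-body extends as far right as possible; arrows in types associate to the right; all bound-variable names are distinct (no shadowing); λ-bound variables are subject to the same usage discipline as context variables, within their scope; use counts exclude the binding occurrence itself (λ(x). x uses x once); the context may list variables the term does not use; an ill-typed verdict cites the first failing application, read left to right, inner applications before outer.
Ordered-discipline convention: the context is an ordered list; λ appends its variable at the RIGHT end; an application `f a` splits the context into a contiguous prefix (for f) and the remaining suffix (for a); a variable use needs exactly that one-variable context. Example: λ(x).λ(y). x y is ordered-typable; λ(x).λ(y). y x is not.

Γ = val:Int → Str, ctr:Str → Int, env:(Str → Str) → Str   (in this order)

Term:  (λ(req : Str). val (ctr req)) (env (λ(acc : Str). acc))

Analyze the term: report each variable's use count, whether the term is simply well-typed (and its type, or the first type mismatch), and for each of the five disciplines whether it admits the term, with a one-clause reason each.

use counts: val: 1×; ctr: 1×; env: 1×; req [bound]: 1×; acc [bound]: 1×
use order (left to right): val, ctr, req, env, acc
typing: well-typed — term : Str
ordered: ✓, val, ctr, env, req, acc once each; derivable with no W/C/E
linear: ✓, val, ctr, env, req, acc: one use apiece
affine: ✓, none of val, ctr, env, req, acc used more than once
relevant: ✓, none of val, ctr, env, req, acc goes unused
unrestricted: ✓, typability at Str is all that's needed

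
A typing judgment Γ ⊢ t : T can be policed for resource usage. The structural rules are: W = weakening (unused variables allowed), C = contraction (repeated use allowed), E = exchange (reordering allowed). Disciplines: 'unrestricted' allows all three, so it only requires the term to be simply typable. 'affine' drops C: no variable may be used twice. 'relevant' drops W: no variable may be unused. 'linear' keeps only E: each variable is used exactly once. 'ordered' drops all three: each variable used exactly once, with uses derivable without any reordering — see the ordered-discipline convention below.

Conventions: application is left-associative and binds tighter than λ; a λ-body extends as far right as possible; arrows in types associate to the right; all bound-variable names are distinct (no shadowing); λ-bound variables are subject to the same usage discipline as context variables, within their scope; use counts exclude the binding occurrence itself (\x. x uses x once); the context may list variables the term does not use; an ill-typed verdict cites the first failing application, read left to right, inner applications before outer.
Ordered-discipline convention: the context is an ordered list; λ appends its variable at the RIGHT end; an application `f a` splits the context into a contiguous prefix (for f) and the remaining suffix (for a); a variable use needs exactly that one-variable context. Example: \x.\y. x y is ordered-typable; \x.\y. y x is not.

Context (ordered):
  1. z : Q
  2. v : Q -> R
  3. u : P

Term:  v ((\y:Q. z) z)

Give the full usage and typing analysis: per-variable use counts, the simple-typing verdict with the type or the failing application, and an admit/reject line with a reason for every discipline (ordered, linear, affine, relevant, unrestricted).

usage: z ×2, v ×1, u ×0, y (bound) ×0
use order (left to right): v, z, z
typing: ✓ — R
ordered: ✗, z ×2 used more than once (contraction); u, y left unused
linear: ✗, z ×2 used more than once (contraction); u, y left unused
affine: ✗, z ×2 used more than once (contraction)
relevant: ✗, u, y left unused
unrestricted: ✓, type-checks (R) and nothing is barred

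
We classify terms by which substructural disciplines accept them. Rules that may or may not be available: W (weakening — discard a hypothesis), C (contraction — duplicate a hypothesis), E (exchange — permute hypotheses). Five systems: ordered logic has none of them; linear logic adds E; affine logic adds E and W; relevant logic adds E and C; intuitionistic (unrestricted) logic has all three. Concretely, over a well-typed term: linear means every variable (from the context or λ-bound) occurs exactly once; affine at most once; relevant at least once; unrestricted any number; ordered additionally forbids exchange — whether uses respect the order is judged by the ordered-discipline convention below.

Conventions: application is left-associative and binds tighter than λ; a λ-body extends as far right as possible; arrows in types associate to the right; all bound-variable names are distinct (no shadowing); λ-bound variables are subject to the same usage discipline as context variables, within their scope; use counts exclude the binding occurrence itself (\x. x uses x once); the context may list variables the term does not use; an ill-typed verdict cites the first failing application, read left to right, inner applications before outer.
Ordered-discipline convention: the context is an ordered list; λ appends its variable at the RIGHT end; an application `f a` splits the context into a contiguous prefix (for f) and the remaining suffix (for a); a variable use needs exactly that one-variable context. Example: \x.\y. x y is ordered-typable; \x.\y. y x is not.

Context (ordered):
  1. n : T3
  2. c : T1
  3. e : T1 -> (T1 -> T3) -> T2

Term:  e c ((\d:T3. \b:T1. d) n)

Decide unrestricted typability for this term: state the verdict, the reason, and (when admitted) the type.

yes — typability at T2 is all that's needed; term : T2
use counts: n: 1×; c: 1×; e: 1×; d (λ-bound): 1×; b (λ-bound): 0×
uses in reading order: e, c, d, n
typing: ✓ — T2
per-discipline verdicts: ordered ✗; linear ✗; affine ✓; relevant ✗; unrestricted ✓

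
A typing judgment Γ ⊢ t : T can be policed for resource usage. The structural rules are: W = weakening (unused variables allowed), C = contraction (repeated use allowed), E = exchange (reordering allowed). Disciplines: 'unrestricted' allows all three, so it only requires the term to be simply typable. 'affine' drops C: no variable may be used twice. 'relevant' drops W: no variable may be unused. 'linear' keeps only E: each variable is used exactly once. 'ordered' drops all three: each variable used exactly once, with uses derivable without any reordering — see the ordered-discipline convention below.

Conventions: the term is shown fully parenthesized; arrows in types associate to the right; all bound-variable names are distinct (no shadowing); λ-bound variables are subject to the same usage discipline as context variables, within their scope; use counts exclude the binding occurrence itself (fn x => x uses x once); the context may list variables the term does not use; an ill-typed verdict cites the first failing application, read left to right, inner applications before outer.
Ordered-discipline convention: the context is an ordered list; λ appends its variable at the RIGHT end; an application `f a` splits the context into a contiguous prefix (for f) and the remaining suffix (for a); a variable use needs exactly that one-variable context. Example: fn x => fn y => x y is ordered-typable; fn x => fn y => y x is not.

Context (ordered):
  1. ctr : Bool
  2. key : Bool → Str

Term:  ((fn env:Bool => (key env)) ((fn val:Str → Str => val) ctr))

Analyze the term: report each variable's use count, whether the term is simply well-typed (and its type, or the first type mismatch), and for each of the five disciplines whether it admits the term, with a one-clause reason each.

usage: ctr: 1; key: 1; env (λ-bound): 1; val (λ-bound): 1
uses in reading order: key, env, val, ctr
typing: ill-typed: argument of type Bool where Str → Str is required
ordered ✗ (not simply typable)
linear ✗ (fails simple typing)
affine ✗ (a type mismatch blocks all five)
relevant ✗ (the type mismatch rejects it)
unrestricted ✗ (not simply typable)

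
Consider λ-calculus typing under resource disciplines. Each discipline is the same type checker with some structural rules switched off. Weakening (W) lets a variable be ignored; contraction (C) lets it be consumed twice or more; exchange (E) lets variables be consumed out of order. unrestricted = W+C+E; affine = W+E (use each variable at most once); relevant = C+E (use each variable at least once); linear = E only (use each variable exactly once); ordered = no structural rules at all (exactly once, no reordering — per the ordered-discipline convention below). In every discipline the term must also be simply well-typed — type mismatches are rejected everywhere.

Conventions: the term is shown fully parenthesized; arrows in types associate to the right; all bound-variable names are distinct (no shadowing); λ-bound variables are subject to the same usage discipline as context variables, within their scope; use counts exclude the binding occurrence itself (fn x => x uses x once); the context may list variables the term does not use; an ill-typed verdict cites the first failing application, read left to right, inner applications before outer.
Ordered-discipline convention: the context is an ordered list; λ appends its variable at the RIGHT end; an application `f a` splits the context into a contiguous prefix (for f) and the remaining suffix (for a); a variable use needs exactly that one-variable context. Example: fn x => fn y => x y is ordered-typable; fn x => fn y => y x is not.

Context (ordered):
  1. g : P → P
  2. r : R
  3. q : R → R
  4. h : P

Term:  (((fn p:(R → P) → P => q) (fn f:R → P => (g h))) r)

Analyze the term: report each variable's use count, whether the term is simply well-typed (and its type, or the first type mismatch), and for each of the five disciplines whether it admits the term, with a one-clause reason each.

usage: g: 1; r: 1; q: 1; h: 1; p (bound): 0; f (bound): 0
uses in reading order: q, g, h, r
typing: ✓ — R
ordered: ✗ — needs weakening: p, f unused
linear: ✗ — needs weakening: p, f unused
affine: ✓ — at most one use each (g, r, q, h, p, f)
relevant: ✗ — needs weakening: p, f unused
unrestricted: ✓ — typability at R is all that's needed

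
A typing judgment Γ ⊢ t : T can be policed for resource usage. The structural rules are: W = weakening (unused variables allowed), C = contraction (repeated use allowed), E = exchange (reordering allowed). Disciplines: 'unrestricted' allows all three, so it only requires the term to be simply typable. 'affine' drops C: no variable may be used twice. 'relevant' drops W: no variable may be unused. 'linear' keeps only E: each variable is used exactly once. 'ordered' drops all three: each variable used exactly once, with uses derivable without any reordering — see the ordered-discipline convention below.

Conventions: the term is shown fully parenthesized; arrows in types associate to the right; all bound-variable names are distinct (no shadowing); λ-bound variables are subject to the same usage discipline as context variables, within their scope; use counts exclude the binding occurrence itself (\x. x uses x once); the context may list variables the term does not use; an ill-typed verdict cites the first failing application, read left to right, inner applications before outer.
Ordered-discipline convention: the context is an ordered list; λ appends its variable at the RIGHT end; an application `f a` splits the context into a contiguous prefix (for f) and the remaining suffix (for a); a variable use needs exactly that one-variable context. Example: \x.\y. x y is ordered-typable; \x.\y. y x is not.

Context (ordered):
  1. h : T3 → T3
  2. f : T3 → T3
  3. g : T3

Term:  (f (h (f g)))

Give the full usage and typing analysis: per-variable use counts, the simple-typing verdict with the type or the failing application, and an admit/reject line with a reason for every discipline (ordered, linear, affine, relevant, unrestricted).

variable uses: h: 1, f: 2, g: 1
order of uses: f, h, f, g
typing: ✓ — T3
ordered: ✗, needs contraction — f ×2
linear: ✗, needs contraction — f ×2
affine: ✗, needs contraction — f ×2
relevant: ✓, h, f, g: all used, weakening unneeded
unrestricted: ✓, type-checks (T3) and nothing is barred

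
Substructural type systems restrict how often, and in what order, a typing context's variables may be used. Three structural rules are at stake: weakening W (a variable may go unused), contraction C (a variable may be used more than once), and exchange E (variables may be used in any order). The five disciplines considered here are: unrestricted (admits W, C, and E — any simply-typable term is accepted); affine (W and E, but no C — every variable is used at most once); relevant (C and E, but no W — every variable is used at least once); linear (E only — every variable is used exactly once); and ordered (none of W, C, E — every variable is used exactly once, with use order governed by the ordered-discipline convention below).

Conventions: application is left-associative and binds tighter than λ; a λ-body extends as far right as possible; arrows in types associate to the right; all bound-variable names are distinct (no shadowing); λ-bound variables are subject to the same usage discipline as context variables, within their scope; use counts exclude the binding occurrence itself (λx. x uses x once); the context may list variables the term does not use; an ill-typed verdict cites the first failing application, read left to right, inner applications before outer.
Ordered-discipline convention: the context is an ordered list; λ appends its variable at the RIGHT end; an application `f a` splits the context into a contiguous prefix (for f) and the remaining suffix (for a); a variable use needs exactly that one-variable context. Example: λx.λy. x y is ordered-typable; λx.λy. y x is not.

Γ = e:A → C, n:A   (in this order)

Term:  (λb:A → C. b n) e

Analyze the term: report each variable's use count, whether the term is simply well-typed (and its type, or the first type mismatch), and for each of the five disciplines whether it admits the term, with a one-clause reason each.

variable uses: e: 1, n: 1, b [bound]: 1
uses in reading order: b, n, e
typing: well-typed at C
ordered: ✗, needs exchange: uses follow b, n, e
linear: ✓, each of e, n, b used exactly once
affine: ✓, e, n, b: no repeats, contraction unneeded
relevant: ✓, none of e, n, b goes unused
unrestricted: ✓, well-typed at C; no restrictions here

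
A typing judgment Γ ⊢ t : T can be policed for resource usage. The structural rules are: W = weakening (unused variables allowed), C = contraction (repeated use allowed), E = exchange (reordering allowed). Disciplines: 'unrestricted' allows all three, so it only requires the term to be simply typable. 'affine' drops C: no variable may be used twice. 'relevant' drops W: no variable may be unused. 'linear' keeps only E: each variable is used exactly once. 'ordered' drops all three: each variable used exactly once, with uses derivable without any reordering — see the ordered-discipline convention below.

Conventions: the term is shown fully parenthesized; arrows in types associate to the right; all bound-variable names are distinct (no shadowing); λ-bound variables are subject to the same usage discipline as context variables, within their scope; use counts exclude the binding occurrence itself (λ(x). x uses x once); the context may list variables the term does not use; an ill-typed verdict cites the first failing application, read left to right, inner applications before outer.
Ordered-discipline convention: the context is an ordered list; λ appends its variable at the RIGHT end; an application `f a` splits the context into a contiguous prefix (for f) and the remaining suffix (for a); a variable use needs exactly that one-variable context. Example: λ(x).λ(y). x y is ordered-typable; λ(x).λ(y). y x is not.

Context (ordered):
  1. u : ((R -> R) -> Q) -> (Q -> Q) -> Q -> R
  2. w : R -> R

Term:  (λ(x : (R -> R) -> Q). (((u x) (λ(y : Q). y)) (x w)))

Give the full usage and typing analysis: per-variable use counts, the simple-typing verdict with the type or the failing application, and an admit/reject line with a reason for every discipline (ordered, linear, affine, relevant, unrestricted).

counts: u ×1; w ×1; x [bound] ×2; y [bound] ×1
uses in reading order: u, x, y, x, w
typing: the term checks, with type ((R -> R) -> Q) -> R
ordered: ✗, needs contraction — x ×2
linear: ✗, needs contraction — x ×2
affine: ✗, needs contraction — x ×2
relevant: ✓, u, w, x, y: all used, weakening unneeded
unrestricted: ✓, typability at ((R -> R) -> Q) -> R is all that's needed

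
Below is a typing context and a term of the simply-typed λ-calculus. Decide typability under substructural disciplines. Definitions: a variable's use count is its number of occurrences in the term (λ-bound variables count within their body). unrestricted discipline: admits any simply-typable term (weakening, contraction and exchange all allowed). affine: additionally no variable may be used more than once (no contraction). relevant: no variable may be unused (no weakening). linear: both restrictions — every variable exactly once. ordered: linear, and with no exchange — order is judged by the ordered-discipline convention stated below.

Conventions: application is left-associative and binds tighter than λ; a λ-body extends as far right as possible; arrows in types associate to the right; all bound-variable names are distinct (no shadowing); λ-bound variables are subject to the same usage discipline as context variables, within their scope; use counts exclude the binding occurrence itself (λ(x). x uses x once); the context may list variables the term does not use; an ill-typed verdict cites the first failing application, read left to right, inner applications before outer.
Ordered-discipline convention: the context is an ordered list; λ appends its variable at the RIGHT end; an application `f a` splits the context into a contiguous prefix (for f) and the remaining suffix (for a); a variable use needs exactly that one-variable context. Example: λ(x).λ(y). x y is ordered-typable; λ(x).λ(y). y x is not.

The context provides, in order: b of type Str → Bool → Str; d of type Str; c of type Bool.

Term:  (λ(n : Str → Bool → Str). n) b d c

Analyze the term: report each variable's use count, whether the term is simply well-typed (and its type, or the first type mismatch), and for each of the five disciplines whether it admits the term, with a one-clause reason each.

usage: b: 1, d: 1, c: 1, n [bound]: 1
uses in reading order: n, b, d, c
typing: well-typed at Str
ordered ✓ (b, d, c, n: once each, no exchange needed)
linear ✓ (b, d, c, n: one use apiece)
affine ✓ (at most one use each (b, d, c, n))
relevant ✓ (b, d, c, n: all used, weakening unneeded)
unrestricted ✓ (simply typable at Str; W, C, E all held)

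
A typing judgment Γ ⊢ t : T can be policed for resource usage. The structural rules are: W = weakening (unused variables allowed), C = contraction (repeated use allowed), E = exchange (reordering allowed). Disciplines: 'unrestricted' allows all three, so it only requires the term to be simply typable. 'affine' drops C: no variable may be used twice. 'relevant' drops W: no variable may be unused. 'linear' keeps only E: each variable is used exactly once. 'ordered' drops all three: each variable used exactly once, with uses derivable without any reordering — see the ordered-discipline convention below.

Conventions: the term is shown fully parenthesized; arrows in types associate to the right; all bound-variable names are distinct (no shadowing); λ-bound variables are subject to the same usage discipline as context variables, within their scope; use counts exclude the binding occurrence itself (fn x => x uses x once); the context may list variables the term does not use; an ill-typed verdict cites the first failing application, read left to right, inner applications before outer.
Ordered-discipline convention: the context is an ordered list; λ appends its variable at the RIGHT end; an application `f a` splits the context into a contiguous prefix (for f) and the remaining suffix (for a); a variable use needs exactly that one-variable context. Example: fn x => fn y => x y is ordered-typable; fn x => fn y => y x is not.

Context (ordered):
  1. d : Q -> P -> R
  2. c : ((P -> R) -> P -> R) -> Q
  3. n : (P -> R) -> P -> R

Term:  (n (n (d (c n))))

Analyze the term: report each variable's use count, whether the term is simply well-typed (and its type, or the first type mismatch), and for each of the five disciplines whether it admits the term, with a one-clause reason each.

use counts: d=1; c=1; n=3
uses in reading order: n, n, d, c, n
typing: ✓ — P -> R
ordered: ✗, uses contraction: n ×3
linear: ✗, uses contraction: n ×3
affine: ✗, uses contraction: n ×3
relevant: ✓, none of d, c, n goes unused
unrestricted: ✓, type-checks (P -> R) and nothing is barred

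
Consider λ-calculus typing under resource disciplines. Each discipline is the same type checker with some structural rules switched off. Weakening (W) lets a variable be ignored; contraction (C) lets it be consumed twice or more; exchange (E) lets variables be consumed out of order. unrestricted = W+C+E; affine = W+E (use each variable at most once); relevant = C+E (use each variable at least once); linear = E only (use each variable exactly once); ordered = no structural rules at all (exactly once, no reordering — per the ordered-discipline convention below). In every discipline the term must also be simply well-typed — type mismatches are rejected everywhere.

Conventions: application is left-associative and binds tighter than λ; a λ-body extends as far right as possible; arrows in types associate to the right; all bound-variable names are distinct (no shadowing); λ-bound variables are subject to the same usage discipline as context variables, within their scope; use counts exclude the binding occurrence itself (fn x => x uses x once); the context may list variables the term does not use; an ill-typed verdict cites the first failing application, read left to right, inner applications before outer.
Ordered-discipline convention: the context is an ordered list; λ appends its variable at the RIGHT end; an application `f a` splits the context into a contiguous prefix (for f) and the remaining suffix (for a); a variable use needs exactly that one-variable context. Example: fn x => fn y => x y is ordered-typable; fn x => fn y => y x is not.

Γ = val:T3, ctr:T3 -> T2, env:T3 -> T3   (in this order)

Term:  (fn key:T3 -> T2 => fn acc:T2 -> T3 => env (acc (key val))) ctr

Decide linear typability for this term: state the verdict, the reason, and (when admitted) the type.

yes — each of val, ctr, env, key, acc used exactly once; term : (T2 -> T3) -> T3
variable uses: val ×1; ctr ×1; env ×1; key [bound] ×1; acc [bound] ×1
left-to-right use order: env, acc, key, val, ctr
typing: well-typed — term : (T2 -> T3) -> T3
across the five disciplines: ordered ✗ | linear ✓ | affine ✓ | relevant ✓ | unrestricted ✓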